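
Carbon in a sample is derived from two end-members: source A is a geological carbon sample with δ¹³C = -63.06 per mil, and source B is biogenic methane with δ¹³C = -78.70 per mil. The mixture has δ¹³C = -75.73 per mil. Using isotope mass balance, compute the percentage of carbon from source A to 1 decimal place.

δ_mix = f_A·δ_A + (1 − f_A)·δ_B  ⇒  f_A = (δ_mix − δ_B)/(δ_A − δ_B)
f_A = (-75.73 − (-78.70)) / (-63.06 − (-78.70))
f_A = 2.97 / 15.64 = 0.1899

19.0%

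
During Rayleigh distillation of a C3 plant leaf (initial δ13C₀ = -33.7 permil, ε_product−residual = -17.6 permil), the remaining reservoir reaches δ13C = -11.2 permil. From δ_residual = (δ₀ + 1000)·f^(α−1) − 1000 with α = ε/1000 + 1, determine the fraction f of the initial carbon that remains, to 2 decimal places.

α − 1 = ε/1000 = -0.0176
(δ_res + 1000)/(δ₀ + 1000) = (-11.2 + 1000)/(-33.7 + 1000) = 988.8/966.3 = 1.023285
f = 1.023285^(1/-0.0176) = exp(ln(1.023285)/-0.0176) = exp(0.02302/-0.0176)
f = exp(-1.3078) = 0.2704

0.27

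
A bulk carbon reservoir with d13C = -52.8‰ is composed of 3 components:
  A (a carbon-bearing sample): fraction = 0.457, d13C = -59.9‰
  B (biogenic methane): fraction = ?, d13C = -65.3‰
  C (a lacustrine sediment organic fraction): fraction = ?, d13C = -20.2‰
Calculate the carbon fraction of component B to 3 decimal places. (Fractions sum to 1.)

Let f_B and f_C be the unknown fractions; fractions sum to 1 so f_B + f_C = 0.543.
Mass balance: Σ fᵢ·δᵢ = δ_bulk ⇒ f_B·(-65.3) + f_C·(-20.2) = -52.8 − (-27.374) = -25.426
Substitute f_C = 0.543 − f_B:
f_B·(-65.3 − -20.2) = -25.426 − 0.543×(-20.2) = -14.457
f_B = -14.457 / -45.1 = 0.3206

0.321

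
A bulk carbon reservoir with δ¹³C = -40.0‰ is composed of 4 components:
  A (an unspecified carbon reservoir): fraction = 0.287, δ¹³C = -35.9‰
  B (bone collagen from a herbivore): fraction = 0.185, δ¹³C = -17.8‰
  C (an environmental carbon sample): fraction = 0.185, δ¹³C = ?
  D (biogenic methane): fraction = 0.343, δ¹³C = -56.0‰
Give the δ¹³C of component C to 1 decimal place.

Isotope mass balance: δ_bulk = Σ fᵢ·δᵢ.
-40.0 = 0.287×(-35.9) + 0.185×(-17.8) + 0.185×δ_C + 0.343×(-56.0)
0.185·δ_C = -40.0 − (-32.804) = -7.196
δ_C = -7.196 / 0.185 = -38.90‰

-38.9‰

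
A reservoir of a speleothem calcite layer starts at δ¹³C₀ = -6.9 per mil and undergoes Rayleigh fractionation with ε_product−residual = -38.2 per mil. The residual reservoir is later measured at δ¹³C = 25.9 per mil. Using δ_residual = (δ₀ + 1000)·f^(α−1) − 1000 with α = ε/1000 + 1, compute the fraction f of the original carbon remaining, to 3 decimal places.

0.427

α − 1 = ε/1000 = -0.0382
(δ_res + 1000)/(δ₀ + 1000) = (25.9 + 1000)/(-6.9 + 1000) = 1025.9/993.1 = 1.033028
f = 1.033028^(1/-0.0382) = exp(ln(1.033028)/-0.0382) = exp(0.03249/-0.0382)
f = exp(-0.8506) = 0.4271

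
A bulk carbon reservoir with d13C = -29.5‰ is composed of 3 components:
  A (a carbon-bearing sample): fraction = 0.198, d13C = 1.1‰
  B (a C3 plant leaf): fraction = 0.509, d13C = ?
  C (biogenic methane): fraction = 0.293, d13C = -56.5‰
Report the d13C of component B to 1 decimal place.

Isotope mass balance: δ_bulk = Σ fᵢ·δᵢ.
-29.5 = 0.198×(1.1) + 0.509×δ_B + 0.293×(-56.5)
0.509·δ_B = -29.5 − (-16.337) = -13.163
δ_B = -13.163 / 0.509 = -25.86‰

-25.9‰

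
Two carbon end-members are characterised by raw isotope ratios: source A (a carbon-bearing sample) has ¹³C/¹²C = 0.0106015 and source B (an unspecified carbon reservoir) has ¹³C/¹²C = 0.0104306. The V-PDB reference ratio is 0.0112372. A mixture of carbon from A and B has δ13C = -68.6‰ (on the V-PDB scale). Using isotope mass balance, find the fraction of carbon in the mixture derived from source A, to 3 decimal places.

0.209

δ_A = (0.0106015/0.0112372 − 1)×1000 = (0.943429 − 1)×1000 = -56.571‰
δ_B = (0.0104306/0.0112372 − 1)×1000 = (0.928221 − 1)×1000 = -71.779‰
f_A = (δ_mix − δ_B)/(δ_A − δ_B) = (-68.6 − (-71.779))/(-56.571 − (-71.779))
f_A = 3.179 / 15.208 = 0.2091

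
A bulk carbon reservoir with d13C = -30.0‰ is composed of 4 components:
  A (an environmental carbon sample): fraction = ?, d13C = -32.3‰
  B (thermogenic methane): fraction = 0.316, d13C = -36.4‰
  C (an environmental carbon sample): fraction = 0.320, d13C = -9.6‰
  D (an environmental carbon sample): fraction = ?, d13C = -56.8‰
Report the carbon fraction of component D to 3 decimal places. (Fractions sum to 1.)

0.150

Let f_D and f_A be the unknown fractions; fractions sum to 1 so f_D + f_A = 0.364.
Mass balance: Σ fᵢ·δᵢ = δ_bulk ⇒ f_D·(-56.8) + f_A·(-32.3) = -30.0 − (-14.574) = -15.426
Substitute f_A = 0.364 − f_D:
f_D·(-56.8 − -32.3) = -15.426 − 0.364×(-32.3) = -3.668
f_D = -3.668 / -24.5 = 0.1497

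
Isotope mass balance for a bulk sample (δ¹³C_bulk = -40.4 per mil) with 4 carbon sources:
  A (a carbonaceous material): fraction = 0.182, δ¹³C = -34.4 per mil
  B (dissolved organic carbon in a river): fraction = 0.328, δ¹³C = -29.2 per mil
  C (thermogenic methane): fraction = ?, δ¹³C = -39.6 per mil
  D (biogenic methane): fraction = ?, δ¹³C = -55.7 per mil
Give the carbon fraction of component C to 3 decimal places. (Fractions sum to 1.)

Let f_C and f_D be the unknown fractions; fractions sum to 1 so f_C + f_D = 0.490.
Mass balance: Σ fᵢ·δᵢ = δ_bulk ⇒ f_C·(-39.6) + f_D·(-55.7) = -40.4 − (-15.838) = -24.562
Substitute f_D = 0.490 − f_C:
f_C·(-39.6 − -55.7) = -24.562 − 0.490×(-55.7) = 2.731
f_C = 2.731 / 16.1 = 0.1697

0.170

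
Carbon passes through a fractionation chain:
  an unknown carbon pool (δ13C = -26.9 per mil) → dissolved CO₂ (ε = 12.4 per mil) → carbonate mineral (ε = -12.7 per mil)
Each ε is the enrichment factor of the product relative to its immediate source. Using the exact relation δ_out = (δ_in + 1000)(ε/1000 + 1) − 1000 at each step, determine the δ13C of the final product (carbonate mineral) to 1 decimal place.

-27.3 per mil

step 1: δ = (-26.90 + 1000)·(12.4/1000 + 1) − 1000 = -14.83 per mil
step 2: δ = (-14.83 + 1000)·(-12.7/1000 + 1) − 1000 = -27.35 per mil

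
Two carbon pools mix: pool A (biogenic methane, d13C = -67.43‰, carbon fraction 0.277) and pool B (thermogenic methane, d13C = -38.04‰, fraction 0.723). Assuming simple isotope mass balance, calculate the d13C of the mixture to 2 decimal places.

δ_mix = f_A·δ_A + f_B·δ_B
δ_mix = 0.277 × (-67.43) + 0.723 × (-38.04)
δ_mix = -18.678 + -27.503 = -46.181‰

-46.18‰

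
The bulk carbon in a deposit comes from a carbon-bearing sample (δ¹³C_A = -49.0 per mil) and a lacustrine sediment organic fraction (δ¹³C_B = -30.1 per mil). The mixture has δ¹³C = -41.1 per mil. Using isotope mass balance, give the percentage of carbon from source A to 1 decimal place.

58.2%

δ_mix = f_A·δ_A + (1 − f_A)·δ_B  ⇒  f_A = (δ_mix − δ_B)/(δ_A − δ_B)
f_A = (-41.1 − (-30.1)) / (-49.0 − (-30.1))
f_A = -11.0 / -18.9 = 0.5820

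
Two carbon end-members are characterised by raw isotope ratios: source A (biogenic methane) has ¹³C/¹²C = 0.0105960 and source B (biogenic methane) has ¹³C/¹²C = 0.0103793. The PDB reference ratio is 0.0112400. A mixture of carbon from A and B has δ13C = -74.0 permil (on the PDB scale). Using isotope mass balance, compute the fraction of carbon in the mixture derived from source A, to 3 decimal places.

δ_A = (0.0105960/0.0112400 − 1)×1000 = (0.942705 − 1)×1000 = -57.295 permil
δ_B = (0.0103793/0.0112400 − 1)×1000 = (0.923425 − 1)×1000 = -76.575 permil
f_A = (δ_mix − δ_B)/(δ_A − δ_B) = (-74.0 − (-76.575))/(-57.295 − (-76.575))
f_A = 2.575 / 19.279 = 0.1335

0.134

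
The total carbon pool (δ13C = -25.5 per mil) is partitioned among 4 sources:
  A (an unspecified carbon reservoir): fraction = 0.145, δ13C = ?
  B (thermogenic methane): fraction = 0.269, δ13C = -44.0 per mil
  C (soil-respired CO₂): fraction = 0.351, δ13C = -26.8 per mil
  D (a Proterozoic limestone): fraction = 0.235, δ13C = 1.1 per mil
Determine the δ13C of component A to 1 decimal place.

-31.1 per mil

Isotope mass balance: δ_bulk = Σ fᵢ·δᵢ.
-25.5 = 0.145×δ_A + 0.269×(-44.0) + 0.351×(-26.8) + 0.235×(1.1)
0.145·δ_A = -25.5 − (-20.984) = -4.516
δ_A = -4.516 / 0.145 = -31.14 per mil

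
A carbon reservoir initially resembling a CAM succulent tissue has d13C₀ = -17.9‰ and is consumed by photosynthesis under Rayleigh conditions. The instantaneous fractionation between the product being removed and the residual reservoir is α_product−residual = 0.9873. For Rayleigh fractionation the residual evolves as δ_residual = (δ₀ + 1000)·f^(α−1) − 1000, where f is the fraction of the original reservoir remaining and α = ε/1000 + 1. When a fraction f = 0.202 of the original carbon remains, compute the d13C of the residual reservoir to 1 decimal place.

2.3‰

Rayleigh residual: δ_res = (δ₀ + 1000)·f^(α−1) − 1000
α − 1 = -0.01270
f^(α−1) = 0.202^(-0.01270) = 1.020521
δ_res = (-17.9 + 1000) × 1.020521 − 1000 = 1002.254 − 1000 = 2.25‰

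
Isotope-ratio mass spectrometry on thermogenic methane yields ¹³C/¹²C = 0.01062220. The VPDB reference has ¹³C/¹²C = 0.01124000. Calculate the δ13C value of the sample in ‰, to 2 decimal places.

δ13C = (R_sample / R_standard − 1) × 1000
R_sample / R_standard = 0.01062220 / 0.01124000 = 0.945036
δ13C = (0.945036 − 1) × 1000 = -54.964‰

-54.96‰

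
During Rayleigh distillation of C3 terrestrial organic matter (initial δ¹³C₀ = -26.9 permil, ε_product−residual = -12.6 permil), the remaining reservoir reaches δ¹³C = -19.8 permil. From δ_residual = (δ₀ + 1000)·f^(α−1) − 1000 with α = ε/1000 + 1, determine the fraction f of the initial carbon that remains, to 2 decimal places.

0.56

α − 1 = ε/1000 = -0.0126
(δ_res + 1000)/(δ₀ + 1000) = (-19.8 + 1000)/(-26.9 + 1000) = 980.2/973.1 = 1.007296
f = 1.007296^(1/-0.0126) = exp(ln(1.007296)/-0.0126) = exp(0.00727/-0.0126)
f = exp(-0.5770) = 0.5616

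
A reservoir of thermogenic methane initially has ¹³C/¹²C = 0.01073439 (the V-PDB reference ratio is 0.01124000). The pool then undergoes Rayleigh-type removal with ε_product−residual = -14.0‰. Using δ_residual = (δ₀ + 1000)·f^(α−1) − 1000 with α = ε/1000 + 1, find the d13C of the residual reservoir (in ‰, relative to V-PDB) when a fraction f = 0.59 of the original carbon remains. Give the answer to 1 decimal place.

-37.9‰

δ₀ = (0.01073439/0.01124000 − 1)×1000 = (0.955017 − 1)×1000 = -44.983‰
α − 1 = ε/1000 = -0.0140
f^(α−1) = 0.59^(-0.0140) = 1.007414
δ_res = (-44.983 + 1000) × 1.007414 − 1000 = 962.098 − 1000 = -37.90‰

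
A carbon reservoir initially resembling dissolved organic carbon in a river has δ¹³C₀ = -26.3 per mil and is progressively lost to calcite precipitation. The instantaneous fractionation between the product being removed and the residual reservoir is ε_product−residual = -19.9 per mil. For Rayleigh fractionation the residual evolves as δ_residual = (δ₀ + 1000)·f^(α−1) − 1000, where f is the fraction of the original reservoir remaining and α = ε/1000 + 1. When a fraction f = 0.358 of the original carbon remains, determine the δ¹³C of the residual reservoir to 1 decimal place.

Rayleigh residual: δ_res = (δ₀ + 1000)·f^(α−1) − 1000
α = ε/1000 + 1 = 0.98010, so α − 1 = -0.01990
f^(α−1) = 0.358^(-0.01990) = 1.020652
δ_res = (-26.3 + 1000) × 1.020652 − 1000 = 993.809 − 1000 = -6.19 per mil

-6.2 per mil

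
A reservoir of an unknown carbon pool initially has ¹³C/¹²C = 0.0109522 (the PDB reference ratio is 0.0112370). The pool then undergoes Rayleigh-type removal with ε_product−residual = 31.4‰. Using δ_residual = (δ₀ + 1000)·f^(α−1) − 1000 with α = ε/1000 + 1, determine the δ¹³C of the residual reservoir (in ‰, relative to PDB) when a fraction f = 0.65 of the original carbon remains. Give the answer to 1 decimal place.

δ₀ = (0.0109522/0.0112370 − 1)×1000 = (0.974655 − 1)×1000 = -25.345‰
α − 1 = ε/1000 = 0.0314
f^(α−1) = 0.65^(0.0314) = 0.986564
δ_res = (-25.345 + 1000) × 0.986564 − 1000 = 961.560 − 1000 = -38.44‰

-38.4‰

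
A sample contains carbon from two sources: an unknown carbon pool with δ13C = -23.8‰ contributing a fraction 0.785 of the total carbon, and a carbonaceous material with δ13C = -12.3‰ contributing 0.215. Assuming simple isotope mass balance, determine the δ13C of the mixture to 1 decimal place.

δ_mix = f_A·δ_A + f_B·δ_B
δ_mix = 0.785 × (-23.8) + 0.215 × (-12.3)
δ_mix = -18.68 + -2.64 = -21.33‰

-21.3‰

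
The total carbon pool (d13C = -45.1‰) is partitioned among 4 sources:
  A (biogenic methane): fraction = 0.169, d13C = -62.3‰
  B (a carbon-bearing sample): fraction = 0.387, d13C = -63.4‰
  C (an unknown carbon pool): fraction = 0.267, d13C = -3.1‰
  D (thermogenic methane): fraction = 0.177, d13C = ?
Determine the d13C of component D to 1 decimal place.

Isotope mass balance: δ_bulk = Σ fᵢ·δᵢ.
-45.1 = 0.169×(-62.3) + 0.387×(-63.4) + 0.267×(-3.1) + 0.177×δ_D
0.177·δ_D = -45.1 − (-35.892) = -9.208
δ_D = -9.208 / 0.177 = -52.02‰

-52.0‰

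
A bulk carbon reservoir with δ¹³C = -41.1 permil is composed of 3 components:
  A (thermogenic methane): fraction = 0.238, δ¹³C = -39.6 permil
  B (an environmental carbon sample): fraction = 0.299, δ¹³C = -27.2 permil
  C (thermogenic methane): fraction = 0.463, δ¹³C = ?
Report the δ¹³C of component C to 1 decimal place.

Isotope mass balance: δ_bulk = Σ fᵢ·δᵢ.
-41.1 = 0.238×(-39.6) + 0.299×(-27.2) + 0.463×δ_C
0.463·δ_C = -41.1 − (-17.558) = -23.542
δ_C = -23.542 / 0.463 = -50.85 permil

-50.8 permil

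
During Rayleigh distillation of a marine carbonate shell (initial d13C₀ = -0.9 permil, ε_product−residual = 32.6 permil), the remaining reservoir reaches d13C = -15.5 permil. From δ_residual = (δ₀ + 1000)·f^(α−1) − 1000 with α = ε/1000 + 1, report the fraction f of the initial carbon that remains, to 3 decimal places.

α − 1 = ε/1000 = 0.0326
(δ_res + 1000)/(δ₀ + 1000) = (-15.5 + 1000)/(-0.9 + 1000) = 984.5/999.1 = 0.985387
f = 0.985387^(1/0.0326) = exp(ln(0.985387)/0.0326) = exp(-0.01472/0.0326)
f = exp(-0.4516) = 0.6366

0.637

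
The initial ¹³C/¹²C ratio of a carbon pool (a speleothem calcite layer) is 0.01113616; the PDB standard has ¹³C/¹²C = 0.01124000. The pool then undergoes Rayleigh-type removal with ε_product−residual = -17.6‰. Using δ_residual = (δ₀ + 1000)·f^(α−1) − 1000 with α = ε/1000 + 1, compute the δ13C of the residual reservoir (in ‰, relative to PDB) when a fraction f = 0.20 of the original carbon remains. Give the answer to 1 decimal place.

δ₀ = (0.01113616/0.01124000 − 1)×1000 = (0.990762 − 1)×1000 = -9.238‰
α − 1 = ε/1000 = -0.0176
f^(α−1) = 0.20^(-0.0176) = 1.028731
δ_res = (-9.238 + 1000) × 1.028731 − 1000 = 1019.227 − 1000 = 19.23‰

19.2‰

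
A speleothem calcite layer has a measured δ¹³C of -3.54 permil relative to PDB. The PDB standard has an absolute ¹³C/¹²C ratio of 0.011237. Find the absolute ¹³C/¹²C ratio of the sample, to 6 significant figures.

0.0111972

R_sample = R_standard × (δ¹³C/1000 + 1)
R_sample = 0.011237 × (-3.54/1000 + 1) = 0.011237 × 0.996460
R_sample = 0.0111972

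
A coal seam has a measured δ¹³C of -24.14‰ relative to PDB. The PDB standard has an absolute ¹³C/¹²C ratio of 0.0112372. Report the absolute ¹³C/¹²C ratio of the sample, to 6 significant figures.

0.0109659

R_sample = R_standard × (δ¹³C/1000 + 1)
R_sample = 0.0112372 × (-24.14/1000 + 1) = 0.0112372 × 0.975860
R_sample = 0.0109659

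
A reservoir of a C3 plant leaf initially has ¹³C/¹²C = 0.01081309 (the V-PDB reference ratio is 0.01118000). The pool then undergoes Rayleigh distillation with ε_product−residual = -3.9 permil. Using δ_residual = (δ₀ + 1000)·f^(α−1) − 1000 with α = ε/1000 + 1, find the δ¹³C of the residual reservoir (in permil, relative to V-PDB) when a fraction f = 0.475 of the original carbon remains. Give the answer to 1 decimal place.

-30.0 permil

δ₀ = (0.01081309/0.01118000 − 1)×1000 = (0.967182 − 1)×1000 = -32.818 permil
α − 1 = ε/1000 = -0.0039
f^(α−1) = 0.475^(-0.0039) = 1.002908
δ_res = (-32.818 + 1000) × 1.002908 − 1000 = 969.994 − 1000 = -30.01 permil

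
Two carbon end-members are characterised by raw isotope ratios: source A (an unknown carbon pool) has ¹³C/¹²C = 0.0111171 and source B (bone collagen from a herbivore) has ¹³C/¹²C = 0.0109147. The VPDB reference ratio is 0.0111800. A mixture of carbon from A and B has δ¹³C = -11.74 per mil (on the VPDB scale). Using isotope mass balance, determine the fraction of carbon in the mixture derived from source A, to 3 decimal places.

0.662

δ_A = (0.0111171/0.0111800 − 1)×1000 = (0.994374 − 1)×1000 = -5.626 per mil
δ_B = (0.0109147/0.0111800 − 1)×1000 = (0.976270 − 1)×1000 = -23.730 per mil
f_A = (δ_mix − δ_B)/(δ_A − δ_B) = (-11.74 − (-23.730))/(-5.626 − (-23.730))
f_A = 11.990 / 18.104 = 0.6623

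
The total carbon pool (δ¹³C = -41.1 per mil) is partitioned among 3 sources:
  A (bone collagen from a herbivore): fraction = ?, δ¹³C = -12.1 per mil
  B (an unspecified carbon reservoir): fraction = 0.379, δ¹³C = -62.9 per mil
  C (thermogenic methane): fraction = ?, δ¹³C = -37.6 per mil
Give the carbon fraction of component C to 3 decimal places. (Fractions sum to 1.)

Let f_C and f_A be the unknown fractions; fractions sum to 1 so f_C + f_A = 0.621.
Mass balance: Σ fᵢ·δᵢ = δ_bulk ⇒ f_C·(-37.6) + f_A·(-12.1) = -41.1 − (-23.839) = -17.261
Substitute f_A = 0.621 − f_C:
f_C·(-37.6 − -12.1) = -17.261 − 0.621×(-12.1) = -9.747
f_C = -9.747 / -25.5 = 0.3822

0.382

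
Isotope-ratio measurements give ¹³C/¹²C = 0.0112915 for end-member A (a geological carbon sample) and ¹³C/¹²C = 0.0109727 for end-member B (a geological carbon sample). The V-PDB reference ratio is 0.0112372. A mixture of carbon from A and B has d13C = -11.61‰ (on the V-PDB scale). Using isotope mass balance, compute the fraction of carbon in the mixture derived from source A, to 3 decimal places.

0.420

δ_A = (0.0112915/0.0112372 − 1)×1000 = (1.004832 − 1)×1000 = 4.832‰
δ_B = (0.0109727/0.0112372 − 1)×1000 = (0.976462 − 1)×1000 = -23.538‰
f_A = (δ_mix − δ_B)/(δ_A − δ_B) = (-11.61 − (-23.538))/(4.832 − (-23.538))
f_A = 11.928 / 28.370 = 0.4204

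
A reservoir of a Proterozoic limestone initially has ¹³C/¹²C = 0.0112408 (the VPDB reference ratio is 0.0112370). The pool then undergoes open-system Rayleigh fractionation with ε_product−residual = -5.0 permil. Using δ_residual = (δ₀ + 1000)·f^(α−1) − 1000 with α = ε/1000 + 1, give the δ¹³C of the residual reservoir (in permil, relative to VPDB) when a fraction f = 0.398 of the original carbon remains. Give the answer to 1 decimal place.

5.0 permil

δ₀ = (0.0112408/0.0112370 − 1)×1000 = (1.000338 − 1)×1000 = 0.338 permil
α − 1 = ε/1000 = -0.0050
f^(α−1) = 0.398^(-0.0050) = 1.004617
δ_res = (0.338 + 1000) × 1.004617 − 1000 = 1004.957 − 1000 = 4.96 permil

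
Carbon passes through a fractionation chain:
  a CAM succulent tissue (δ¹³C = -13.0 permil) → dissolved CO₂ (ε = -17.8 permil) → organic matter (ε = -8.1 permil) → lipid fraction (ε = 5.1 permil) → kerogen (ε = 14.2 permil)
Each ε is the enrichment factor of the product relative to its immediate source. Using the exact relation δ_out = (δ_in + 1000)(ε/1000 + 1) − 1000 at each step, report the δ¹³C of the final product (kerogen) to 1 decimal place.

-19.8 permil

step 1: δ = (-13.00 + 1000)·(-17.8/1000 + 1) − 1000 = -30.57 permil
step 2: δ = (-30.57 + 1000)·(-8.1/1000 + 1) − 1000 = -38.42 permil
step 3: δ = (-38.42 + 1000)·(5.1/1000 + 1) − 1000 = -33.52 permil
step 4: δ = (-33.52 + 1000)·(14.2/1000 + 1) − 1000 = -19.79 permil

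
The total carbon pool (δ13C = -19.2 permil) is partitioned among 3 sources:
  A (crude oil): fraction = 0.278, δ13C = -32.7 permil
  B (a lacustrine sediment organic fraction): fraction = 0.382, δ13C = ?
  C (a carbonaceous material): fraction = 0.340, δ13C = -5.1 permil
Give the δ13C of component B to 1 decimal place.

-21.9 permil

Isotope mass balance: δ_bulk = Σ fᵢ·δᵢ.
-19.2 = 0.278×(-32.7) + 0.382×δ_B + 0.340×(-5.1)
0.382·δ_B = -19.2 − (-10.825) = -8.375
δ_B = -8.375 / 0.382 = -21.93 permil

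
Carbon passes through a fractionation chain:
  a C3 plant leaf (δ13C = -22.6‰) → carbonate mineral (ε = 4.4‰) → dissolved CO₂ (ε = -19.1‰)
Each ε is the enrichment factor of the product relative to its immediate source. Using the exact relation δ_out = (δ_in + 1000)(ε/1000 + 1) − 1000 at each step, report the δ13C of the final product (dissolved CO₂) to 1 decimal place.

-37.0‰

step 1: δ = (-22.60 + 1000)·(4.4/1000 + 1) − 1000 = -18.30‰
step 2: δ = (-18.30 + 1000)·(-19.1/1000 + 1) − 1000 = -37.05‰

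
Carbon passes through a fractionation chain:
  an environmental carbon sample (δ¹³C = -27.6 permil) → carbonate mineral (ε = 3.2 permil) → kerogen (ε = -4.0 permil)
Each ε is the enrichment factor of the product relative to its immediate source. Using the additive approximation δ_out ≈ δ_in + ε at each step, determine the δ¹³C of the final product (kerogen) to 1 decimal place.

step 1: δ ≈ -27.6 + (3.2) = -24.4 permil
step 2: δ ≈ -24.4 + (-4.0) = -28.4 permil

-28.4 permil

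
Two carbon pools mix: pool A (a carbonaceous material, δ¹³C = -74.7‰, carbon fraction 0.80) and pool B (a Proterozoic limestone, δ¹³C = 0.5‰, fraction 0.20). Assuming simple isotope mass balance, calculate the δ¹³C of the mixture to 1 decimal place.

δ_mix = f_A·δ_A + f_B·δ_B
δ_mix = 0.80 × (-74.7) + 0.20 × (0.5)
δ_mix = -59.76 + 0.10 = -59.66‰

-59.7‰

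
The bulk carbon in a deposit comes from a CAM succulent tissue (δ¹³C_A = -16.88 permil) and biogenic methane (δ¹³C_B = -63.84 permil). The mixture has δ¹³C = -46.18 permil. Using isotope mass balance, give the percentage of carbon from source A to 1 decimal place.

δ_mix = f_A·δ_A + (1 − f_A)·δ_B  ⇒  f_A = (δ_mix − δ_B)/(δ_A − δ_B)
f_A = (-46.18 − (-63.84)) / (-16.88 − (-63.84))
f_A = 17.66 / 46.96 = 0.3761

37.6%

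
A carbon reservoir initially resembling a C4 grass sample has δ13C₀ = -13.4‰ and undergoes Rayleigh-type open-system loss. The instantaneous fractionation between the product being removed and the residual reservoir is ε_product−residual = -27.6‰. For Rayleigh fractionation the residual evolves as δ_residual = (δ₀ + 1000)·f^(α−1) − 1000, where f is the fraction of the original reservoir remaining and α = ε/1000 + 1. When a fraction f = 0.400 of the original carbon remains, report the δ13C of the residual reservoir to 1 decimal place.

11.9‰

Rayleigh residual: δ_res = (δ₀ + 1000)·f^(α−1) − 1000
α = ε/1000 + 1 = 0.97240, so α − 1 = -0.02760
f^(α−1) = 0.400^(-0.02760) = 1.025612
δ_res = (-13.4 + 1000) × 1.025612 − 1000 = 1011.869 − 1000 = 11.87‰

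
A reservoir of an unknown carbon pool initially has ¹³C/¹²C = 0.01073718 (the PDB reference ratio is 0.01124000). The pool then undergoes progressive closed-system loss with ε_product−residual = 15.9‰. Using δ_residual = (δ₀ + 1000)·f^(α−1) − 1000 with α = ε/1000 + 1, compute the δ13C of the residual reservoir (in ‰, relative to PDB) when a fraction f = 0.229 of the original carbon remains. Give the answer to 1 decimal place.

δ₀ = (0.01073718/0.01124000 − 1)×1000 = (0.955265 − 1)×1000 = -44.735‰
α − 1 = ε/1000 = 0.0159
f^(α−1) = 0.229^(0.0159) = 0.976835
δ_res = (-44.735 + 1000) × 0.976835 − 1000 = 933.137 − 1000 = -66.86‰

-66.9‰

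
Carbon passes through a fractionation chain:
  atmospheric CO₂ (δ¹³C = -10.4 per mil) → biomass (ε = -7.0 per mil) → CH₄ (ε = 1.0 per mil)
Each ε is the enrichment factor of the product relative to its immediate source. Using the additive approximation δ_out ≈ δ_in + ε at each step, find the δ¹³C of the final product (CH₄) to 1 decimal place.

-16.4 per mil

step 1: δ ≈ -10.4 + (-7.0) = -17.4 per mil
step 2: δ ≈ -17.4 + (1.0) = -16.4 per mil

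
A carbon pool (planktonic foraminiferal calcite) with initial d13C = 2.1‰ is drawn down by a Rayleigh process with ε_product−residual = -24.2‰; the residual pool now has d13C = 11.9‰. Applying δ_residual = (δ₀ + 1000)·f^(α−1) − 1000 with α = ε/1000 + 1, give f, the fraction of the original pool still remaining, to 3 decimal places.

α − 1 = ε/1000 = -0.0242
(δ_res + 1000)/(δ₀ + 1000) = (11.9 + 1000)/(2.1 + 1000) = 1011.9/1002.1 = 1.009779
f = 1.009779^(1/-0.0242) = exp(ln(1.009779)/-0.0242) = exp(0.00973/-0.0242)
f = exp(-0.4021) = 0.6689

0.669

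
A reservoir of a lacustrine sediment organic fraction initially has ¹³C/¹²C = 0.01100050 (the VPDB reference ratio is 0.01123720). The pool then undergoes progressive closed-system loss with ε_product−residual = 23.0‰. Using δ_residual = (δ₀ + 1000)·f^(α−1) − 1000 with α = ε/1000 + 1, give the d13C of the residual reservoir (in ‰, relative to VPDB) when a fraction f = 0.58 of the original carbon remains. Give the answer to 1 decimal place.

-33.3‰

δ₀ = (0.01100050/0.01123720 − 1)×1000 = (0.978936 − 1)×1000 = -21.064‰
α − 1 = ε/1000 = 0.0230
f^(α−1) = 0.58^(0.0230) = 0.987549
δ_res = (-21.064 + 1000) × 0.987549 − 1000 = 966.748 − 1000 = -33.25‰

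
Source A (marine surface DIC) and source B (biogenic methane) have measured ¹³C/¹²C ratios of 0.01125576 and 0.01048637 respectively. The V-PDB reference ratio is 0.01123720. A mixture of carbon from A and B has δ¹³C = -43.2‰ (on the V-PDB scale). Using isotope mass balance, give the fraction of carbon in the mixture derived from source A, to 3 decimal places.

δ_A = (0.01125576/0.01123720 − 1)×1000 = (1.001652 − 1)×1000 = 1.652‰
δ_B = (0.01048637/0.01123720 − 1)×1000 = (0.933184 − 1)×1000 = -66.816‰
f_A = (δ_mix − δ_B)/(δ_A − δ_B) = (-43.2 − (-66.816))/(1.652 − (-66.816))
f_A = 23.616 / 68.468 = 0.3449

0.345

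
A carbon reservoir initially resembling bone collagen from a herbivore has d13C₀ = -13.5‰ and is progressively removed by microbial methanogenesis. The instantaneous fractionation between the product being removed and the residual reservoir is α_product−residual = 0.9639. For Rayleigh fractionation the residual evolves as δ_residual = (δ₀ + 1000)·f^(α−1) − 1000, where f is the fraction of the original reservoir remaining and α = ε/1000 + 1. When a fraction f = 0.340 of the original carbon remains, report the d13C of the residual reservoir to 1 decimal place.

Rayleigh residual: δ_res = (δ₀ + 1000)·f^(α−1) − 1000
α − 1 = -0.03610
f^(α−1) = 0.340^(-0.03610) = 1.039713
δ_res = (-13.5 + 1000) × 1.039713 − 1000 = 1025.677 − 1000 = 25.68‰

25.7‰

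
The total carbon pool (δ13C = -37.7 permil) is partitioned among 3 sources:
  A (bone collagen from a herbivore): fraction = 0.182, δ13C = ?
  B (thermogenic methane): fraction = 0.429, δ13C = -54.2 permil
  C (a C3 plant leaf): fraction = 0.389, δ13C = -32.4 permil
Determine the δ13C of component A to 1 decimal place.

Isotope mass balance: δ_bulk = Σ fᵢ·δᵢ.
-37.7 = 0.182×δ_A + 0.429×(-54.2) + 0.389×(-32.4)
0.182·δ_A = -37.7 − (-35.855) = -1.845
δ_A = -1.845 / 0.182 = -10.14 permil

-10.1 permil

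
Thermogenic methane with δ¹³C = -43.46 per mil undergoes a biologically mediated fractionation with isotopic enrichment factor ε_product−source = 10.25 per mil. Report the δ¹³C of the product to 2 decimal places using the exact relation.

-33.66 per mil

Exactly, δ_product = (δ_source + 1000)·(ε/1000 + 1) − 1000.
δ_product = (-43.46 + 1000) × (10.25/1000 + 1) − 1000
δ_product = -33.655 per mil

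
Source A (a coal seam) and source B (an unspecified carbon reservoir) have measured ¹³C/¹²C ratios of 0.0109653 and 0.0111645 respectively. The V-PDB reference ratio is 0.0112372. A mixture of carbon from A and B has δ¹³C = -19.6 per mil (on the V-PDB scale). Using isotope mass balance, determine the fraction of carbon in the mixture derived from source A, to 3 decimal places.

0.741

δ_A = (0.0109653/0.0112372 − 1)×1000 = (0.975804 − 1)×1000 = -24.196 per mil
δ_B = (0.0111645/0.0112372 − 1)×1000 = (0.993530 − 1)×1000 = -6.470 per mil
f_A = (δ_mix − δ_B)/(δ_A − δ_B) = (-19.6 − (-6.470))/(-24.196 − (-6.470))
f_A = -13.130 / -17.727 = 0.7407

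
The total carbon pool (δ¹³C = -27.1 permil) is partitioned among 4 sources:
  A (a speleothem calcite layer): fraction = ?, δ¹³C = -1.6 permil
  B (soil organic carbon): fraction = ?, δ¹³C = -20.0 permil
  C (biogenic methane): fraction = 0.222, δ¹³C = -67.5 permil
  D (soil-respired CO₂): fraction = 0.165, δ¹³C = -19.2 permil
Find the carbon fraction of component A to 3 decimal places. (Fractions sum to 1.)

0.180

Let f_A and f_B be the unknown fractions; fractions sum to 1 so f_A + f_B = 0.613.
Mass balance: Σ fᵢ·δᵢ = δ_bulk ⇒ f_A·(-1.6) + f_B·(-20.0) = -27.1 − (-18.153) = -8.947
Substitute f_B = 0.613 − f_A:
f_A·(-1.6 − -20.0) = -8.947 − 0.613×(-20.0) = 3.313
f_A = 3.313 / 18.4 = 0.1801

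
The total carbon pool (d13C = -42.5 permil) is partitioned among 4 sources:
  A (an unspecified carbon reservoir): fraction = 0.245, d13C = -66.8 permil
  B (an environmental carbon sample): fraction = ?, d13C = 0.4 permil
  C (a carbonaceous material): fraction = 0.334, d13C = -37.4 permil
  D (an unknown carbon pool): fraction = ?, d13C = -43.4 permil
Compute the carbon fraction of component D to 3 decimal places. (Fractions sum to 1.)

0.315

Let f_D and f_B be the unknown fractions; fractions sum to 1 so f_D + f_B = 0.421.
Mass balance: Σ fᵢ·δᵢ = δ_bulk ⇒ f_D·(-43.4) + f_B·(0.4) = -42.5 − (-28.858) = -13.642
Substitute f_B = 0.421 − f_D:
f_D·(-43.4 − 0.4) = -13.642 − 0.421×(0.4) = -13.811
f_D = -13.811 / -43.8 = 0.3153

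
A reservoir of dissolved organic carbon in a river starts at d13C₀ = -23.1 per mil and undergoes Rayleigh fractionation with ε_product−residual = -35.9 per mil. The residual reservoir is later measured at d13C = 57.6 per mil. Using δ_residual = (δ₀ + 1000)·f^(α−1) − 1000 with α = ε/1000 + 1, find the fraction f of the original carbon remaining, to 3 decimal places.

α − 1 = ε/1000 = -0.0359
(δ_res + 1000)/(δ₀ + 1000) = (57.6 + 1000)/(-23.1 + 1000) = 1057.6/976.9 = 1.082608
f = 1.082608^(1/-0.0359) = exp(ln(1.082608)/-0.0359) = exp(0.07937/-0.0359)
f = exp(-2.2110) = 0.1096

0.110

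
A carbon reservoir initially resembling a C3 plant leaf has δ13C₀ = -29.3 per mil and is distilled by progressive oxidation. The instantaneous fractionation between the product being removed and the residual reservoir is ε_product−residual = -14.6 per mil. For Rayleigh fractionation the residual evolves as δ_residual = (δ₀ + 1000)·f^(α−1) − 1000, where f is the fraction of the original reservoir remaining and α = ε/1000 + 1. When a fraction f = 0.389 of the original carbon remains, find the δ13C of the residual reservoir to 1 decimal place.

-15.8 per mil

Rayleigh residual: δ_res = (δ₀ + 1000)·f^(α−1) − 1000
α = ε/1000 + 1 = 0.98540, so α − 1 = -0.01460
f^(α−1) = 0.389^(-0.01460) = 1.013880
δ_res = (-29.3 + 1000) × 1.013880 − 1000 = 984.174 − 1000 = -15.83 per mil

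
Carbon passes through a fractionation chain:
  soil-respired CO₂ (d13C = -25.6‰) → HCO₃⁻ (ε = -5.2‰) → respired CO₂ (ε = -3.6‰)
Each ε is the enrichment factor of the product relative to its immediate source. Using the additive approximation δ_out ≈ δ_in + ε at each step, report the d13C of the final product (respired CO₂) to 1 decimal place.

step 1: δ ≈ -25.6 + (-5.2) = -30.8‰
step 2: δ ≈ -30.8 + (-3.6) = -34.4‰

-34.4‰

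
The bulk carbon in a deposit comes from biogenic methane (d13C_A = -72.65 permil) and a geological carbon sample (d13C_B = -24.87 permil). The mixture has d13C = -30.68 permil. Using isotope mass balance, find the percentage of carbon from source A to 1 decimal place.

δ_mix = f_A·δ_A + (1 − f_A)·δ_B  ⇒  f_A = (δ_mix − δ_B)/(δ_A − δ_B)
f_A = (-30.68 − (-24.87)) / (-72.65 − (-24.87))
f_A = -5.81 / -47.78 = 0.1216

12.2%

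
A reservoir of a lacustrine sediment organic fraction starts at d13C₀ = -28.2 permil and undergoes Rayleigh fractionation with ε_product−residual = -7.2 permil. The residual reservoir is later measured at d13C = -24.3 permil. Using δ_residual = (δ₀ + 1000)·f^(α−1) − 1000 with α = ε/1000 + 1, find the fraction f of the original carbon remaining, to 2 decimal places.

α − 1 = ε/1000 = -0.0072
(δ_res + 1000)/(δ₀ + 1000) = (-24.3 + 1000)/(-28.2 + 1000) = 975.7/971.8 = 1.004013
f = 1.004013^(1/-0.0072) = exp(ln(1.004013)/-0.0072) = exp(0.00401/-0.0072)
f = exp(-0.5563) = 0.5733

0.57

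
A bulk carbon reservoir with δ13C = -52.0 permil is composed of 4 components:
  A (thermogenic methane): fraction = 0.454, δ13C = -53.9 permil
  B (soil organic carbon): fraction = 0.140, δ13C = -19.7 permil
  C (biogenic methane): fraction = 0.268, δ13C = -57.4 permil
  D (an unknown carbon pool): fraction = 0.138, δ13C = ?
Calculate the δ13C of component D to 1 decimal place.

-68.0 permil

Isotope mass balance: δ_bulk = Σ fᵢ·δᵢ.
-52.0 = 0.454×(-53.9) + 0.140×(-19.7) + 0.268×(-57.4) + 0.138×δ_D
0.138·δ_D = -52.0 − (-42.612) = -9.388
δ_D = -9.388 / 0.138 = -68.03 permil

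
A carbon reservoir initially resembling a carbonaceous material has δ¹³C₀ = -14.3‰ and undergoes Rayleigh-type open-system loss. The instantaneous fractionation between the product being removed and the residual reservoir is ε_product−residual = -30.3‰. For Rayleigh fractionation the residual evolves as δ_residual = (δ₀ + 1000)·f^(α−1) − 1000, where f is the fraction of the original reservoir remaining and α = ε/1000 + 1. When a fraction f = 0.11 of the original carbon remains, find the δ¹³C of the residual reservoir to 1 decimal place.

Rayleigh residual: δ_res = (δ₀ + 1000)·f^(α−1) − 1000
α = ε/1000 + 1 = 0.96970, so α − 1 = -0.03030
f^(α−1) = 0.11^(-0.03030) = 1.069168
δ_res = (-14.3 + 1000) × 1.069168 − 1000 = 1053.879 − 1000 = 53.88‰

53.9‰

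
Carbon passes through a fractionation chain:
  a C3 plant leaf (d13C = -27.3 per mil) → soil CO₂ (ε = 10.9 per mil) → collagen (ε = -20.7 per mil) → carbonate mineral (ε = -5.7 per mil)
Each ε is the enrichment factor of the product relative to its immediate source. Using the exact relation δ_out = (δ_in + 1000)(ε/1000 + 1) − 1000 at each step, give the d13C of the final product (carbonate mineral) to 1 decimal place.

-42.5 per mil

step 1: δ = (-27.30 + 1000)·(10.9/1000 + 1) − 1000 = -16.70 per mil
step 2: δ = (-16.70 + 1000)·(-20.7/1000 + 1) − 1000 = -37.05 per mil
step 3: δ = (-37.05 + 1000)·(-5.7/1000 + 1) − 1000 = -42.54 per mil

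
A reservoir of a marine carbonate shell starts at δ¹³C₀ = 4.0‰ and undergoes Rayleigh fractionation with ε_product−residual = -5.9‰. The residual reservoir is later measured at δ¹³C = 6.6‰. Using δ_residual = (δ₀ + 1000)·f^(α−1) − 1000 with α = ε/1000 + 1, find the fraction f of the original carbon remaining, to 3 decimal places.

α − 1 = ε/1000 = -0.0059
(δ_res + 1000)/(δ₀ + 1000) = (6.6 + 1000)/(4.0 + 1000) = 1006.6/1004.0 = 1.002590
f = 1.002590^(1/-0.0059) = exp(ln(1.002590)/-0.0059) = exp(0.00259/-0.0059)
f = exp(-0.4384) = 0.6451

0.645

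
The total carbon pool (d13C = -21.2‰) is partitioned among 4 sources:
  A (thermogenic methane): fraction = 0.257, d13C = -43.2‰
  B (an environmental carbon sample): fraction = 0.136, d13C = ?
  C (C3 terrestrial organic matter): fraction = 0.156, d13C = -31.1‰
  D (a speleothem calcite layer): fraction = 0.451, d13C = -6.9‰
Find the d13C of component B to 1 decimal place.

Isotope mass balance: δ_bulk = Σ fᵢ·δᵢ.
-21.2 = 0.257×(-43.2) + 0.136×δ_B + 0.156×(-31.1) + 0.451×(-6.9)
0.136·δ_B = -21.2 − (-19.066) = -2.134
δ_B = -2.134 / 0.136 = -15.69‰

-15.7‰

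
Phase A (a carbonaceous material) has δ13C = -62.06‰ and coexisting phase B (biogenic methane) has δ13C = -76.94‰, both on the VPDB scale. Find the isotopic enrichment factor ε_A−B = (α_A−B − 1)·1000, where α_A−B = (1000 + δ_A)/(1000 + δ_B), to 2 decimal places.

α_A−B = (1000 + -62.06) / (1000 + -76.94) = 937.94 / 923.06 = 1.016120
ε_A−B = (1.016120 − 1) × 1000 = 16.120‰
(The approximation ε ≈ δ_A − δ_B would give 14.88‰.)

16.12‰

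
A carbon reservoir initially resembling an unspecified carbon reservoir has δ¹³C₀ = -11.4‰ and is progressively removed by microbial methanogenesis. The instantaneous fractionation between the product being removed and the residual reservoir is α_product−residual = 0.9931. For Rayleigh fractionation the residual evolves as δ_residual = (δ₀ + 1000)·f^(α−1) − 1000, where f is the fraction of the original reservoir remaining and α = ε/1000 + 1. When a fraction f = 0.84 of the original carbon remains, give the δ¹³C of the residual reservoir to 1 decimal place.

Rayleigh residual: δ_res = (δ₀ + 1000)·f^(α−1) − 1000
α − 1 = -0.00690
f^(α−1) = 0.84^(-0.00690) = 1.001204
δ_res = (-11.4 + 1000) × 1.001204 − 1000 = 989.790 − 1000 = -10.21‰

-10.2‰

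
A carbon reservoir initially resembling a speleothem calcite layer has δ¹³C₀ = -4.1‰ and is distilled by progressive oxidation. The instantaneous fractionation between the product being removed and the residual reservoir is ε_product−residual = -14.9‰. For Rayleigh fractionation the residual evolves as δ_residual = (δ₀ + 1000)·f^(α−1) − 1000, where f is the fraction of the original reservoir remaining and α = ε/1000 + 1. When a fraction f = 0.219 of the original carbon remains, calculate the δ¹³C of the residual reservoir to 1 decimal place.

Rayleigh residual: δ_res = (δ₀ + 1000)·f^(α−1) − 1000
α = ε/1000 + 1 = 0.98510, so α − 1 = -0.01490
f^(α−1) = 0.219^(-0.01490) = 1.022886
δ_res = (-4.1 + 1000) × 1.022886 − 1000 = 1018.693 − 1000 = 18.69‰

18.7‰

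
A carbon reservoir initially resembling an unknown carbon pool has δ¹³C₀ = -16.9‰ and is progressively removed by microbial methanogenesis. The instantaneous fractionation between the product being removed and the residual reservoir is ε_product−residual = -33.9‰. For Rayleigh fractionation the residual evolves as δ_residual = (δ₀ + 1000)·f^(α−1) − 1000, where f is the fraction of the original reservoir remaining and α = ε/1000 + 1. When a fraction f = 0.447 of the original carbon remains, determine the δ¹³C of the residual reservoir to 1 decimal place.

10.3‰

Rayleigh residual: δ_res = (δ₀ + 1000)·f^(α−1) − 1000
α = ε/1000 + 1 = 0.96610, so α − 1 = -0.03390
f^(α−1) = 0.447^(-0.03390) = 1.027672
δ_res = (-16.9 + 1000) × 1.027672 − 1000 = 1010.304 − 1000 = 10.30‰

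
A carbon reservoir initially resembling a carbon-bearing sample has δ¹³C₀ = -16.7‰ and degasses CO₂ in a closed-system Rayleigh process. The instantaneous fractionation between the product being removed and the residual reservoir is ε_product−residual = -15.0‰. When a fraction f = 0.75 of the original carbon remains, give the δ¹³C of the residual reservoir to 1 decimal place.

Rayleigh residual: δ_res = (δ₀ + 1000)·f^(α−1) − 1000
α = ε/1000 + 1 = 0.98500, so α − 1 = -0.01500
f^(α−1) = 0.75^(-0.01500) = 1.004325
δ_res = (-16.7 + 1000) × 1.004325 − 1000 = 987.552 − 1000 = -12.45‰

-12.4‰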